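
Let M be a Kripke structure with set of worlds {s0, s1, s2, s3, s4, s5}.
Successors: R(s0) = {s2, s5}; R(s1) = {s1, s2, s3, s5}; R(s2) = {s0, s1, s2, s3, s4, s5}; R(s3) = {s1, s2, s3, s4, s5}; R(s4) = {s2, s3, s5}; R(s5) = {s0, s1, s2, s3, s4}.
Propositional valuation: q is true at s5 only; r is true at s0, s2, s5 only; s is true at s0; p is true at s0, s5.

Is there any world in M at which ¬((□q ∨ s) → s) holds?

Let φ = ¬((□q ∨ s) → s). Evaluate φ at each world:
  s0 (successors {s2, s5}): φ is false.
  s1 (successors {s1, s2, s3, s5}): φ is false.
  s2 (successors {s0, s1, s2, s3, s4, s5}): φ is false.
  s3 (successors {s1, s2, s3, s4, s5}): φ is false.
  s4 (successors {s2, s3, s5}): φ is false.
  s5 (successors {s0, s1, s2, s3, s4}): φ is false.
For instance, at s0:
  At s0: (□q ∨ s) → s is true, so ¬((□q ∨ s) → s) is false.
    At s0: □q ∨ s is true, s is true, so (□q ∨ s) → s is true.
      At s0: □q is false, s is true, so □q ∨ s is true.

No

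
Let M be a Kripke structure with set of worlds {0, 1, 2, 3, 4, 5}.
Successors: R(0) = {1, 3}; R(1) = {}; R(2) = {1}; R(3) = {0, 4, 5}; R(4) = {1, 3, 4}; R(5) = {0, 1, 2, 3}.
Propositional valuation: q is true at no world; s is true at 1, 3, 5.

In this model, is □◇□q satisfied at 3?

Recall that □ψ holds at a world iff ψ holds at every accessible world, and ◇ψ holds iff ψ holds at some accessible world.
At 3: □◇□q requires ◇□q at every successor {0, 4, 5}.
    At 0: ◇□q requires □q at some successor in {1, 3}.
      □q holds at 1, so ◇□q is true at 0.
    At 4: ◇□q requires □q at some successor in {1, 3, 4}.
      □q holds at 1, so ◇□q is true at 4.
    At 5: ◇□q requires □q at some successor in {0, 1, 2, 3}.
      □q holds at 1, so ◇□q is true at 5.
So □◇□q is true at 3.

Yes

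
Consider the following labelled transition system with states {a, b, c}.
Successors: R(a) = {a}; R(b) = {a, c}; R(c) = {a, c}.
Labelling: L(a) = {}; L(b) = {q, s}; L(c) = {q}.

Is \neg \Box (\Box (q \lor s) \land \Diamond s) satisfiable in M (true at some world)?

Recall that \Box ψ holds at a world iff ψ holds at every accessible world, and \Diamond ψ holds iff ψ holds at some accessible world.
Let φ = \neg \Box (\Box (q \lor s) \land \Diamond s). Evaluate φ at each world:
  a (successors {a}): φ is true.
  b (successors {a, c}): φ is true.
  c (successors {a, c}): φ is true.
Detail at a (witness):
  At a: \Box (\Box (q \lor s) \land \Diamond s) is false, so \neg \Box (\Box (q \lor s) \land \Diamond s) is true.
    At a: \Box (\Box (q \lor s) \land \Diamond s) requires \Box (q \lor s) \land \Diamond s at every successor {a}.
      \Box (q \lor s) \land \Diamond s fails at a, so \Box (\Box (q \lor s) \land \Diamond s) is false at a.

Yes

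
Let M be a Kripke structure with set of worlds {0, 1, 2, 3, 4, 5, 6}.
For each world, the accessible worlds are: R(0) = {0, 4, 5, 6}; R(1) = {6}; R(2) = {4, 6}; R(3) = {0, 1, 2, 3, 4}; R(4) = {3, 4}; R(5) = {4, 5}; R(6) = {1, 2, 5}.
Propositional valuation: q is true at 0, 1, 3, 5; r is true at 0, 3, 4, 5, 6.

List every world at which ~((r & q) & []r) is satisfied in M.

1, 2, 3, 4, 6

Let φ = ~((r & q) & []r). Evaluate φ at each world:
  0 (successors {0, 4, 5, 6}): φ is false.
  1 (successors {6}): φ is true.
  2 (successors {4, 6}): φ is true.
  3 (successors {0, 1, 2, 3, 4}): φ is true.
  4 (successors {3, 4}): φ is true.
  5 (successors {4, 5}): φ is false.
  6 (successors {1, 2, 5}): φ is true.
For instance, at 1:
  At 1: (r & q) & []r is false, so ~((r & q) & []r) is true.
    At 1: r & q is false, []r is true, so (r & q) & []r is false.
      At 1: []r requires r at every successor {6}.
        At 6: r is true.
      So []r is true at 1.
Satisfying worlds: {1, 2, 3, 4, 6}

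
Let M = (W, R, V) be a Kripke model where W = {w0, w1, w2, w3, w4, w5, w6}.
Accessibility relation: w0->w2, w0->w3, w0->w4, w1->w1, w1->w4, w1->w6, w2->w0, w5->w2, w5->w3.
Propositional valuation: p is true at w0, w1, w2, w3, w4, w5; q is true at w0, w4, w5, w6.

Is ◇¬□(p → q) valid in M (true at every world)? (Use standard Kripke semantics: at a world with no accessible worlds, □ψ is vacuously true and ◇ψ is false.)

Let φ = ◇¬□(p → q). Evaluate φ at each world:
  w0 (successors {w2, w3, w4}): φ is false.
  w1 (successors {w1, w4, w6}): φ is true.
  w2 (successors {w0}): φ is true.
  w3 (successors ∅): φ is false.
  w4 (successors ∅): φ is false.
  w5 (successors {w2, w3}): φ is false.
  w6 (successors ∅): φ is false.
Detail at w0 (counterexample):
  At w0: ◇¬□(p → q) requires ¬□(p → q) at some successor in {w2, w3, w4}.
    At w2: ¬□(p → q) is false.
    At w3: ¬□(p → q) is false.
    At w4: ¬□(p → q) is false.
  So ◇¬□(p → q) is false at w0.

No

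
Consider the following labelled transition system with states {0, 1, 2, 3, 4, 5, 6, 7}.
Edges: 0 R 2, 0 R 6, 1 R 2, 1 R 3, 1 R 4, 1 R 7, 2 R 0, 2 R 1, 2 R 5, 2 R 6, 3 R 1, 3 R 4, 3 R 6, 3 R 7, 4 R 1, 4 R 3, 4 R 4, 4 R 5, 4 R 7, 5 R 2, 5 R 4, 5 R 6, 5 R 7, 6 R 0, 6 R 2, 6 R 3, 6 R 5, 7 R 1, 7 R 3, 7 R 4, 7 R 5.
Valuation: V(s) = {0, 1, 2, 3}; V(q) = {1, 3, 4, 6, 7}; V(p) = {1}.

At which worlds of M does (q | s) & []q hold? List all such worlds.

Let φ = (q | s) & []q. Evaluate φ at each world:
  0 (successors {2, 6}): φ is false.
  1 (successors {2, 3, 4, 7}): φ is false.
  2 (successors {0, 1, 5, 6}): φ is false.
  3 (successors {1, 4, 6, 7}): φ is true.
  4 (successors {1, 3, 4, 5, 7}): φ is false.
  5 (successors {2, 4, 6, 7}): φ is false.
  6 (successors {0, 2, 3, 5}): φ is false.
  7 (successors {1, 3, 4, 5}): φ is false.
For instance, at 3:
  At 3: q | s is true, []q is true, so (q | s) & []q is true.
    At 3: []q requires q at every successor {1, 4, 6, 7}.
      At 1: q is true.
      At 4: q is true.
      At 6: q is true.
      At 7: q is true.
    So []q is true at 3.
Satisfying worlds: {3}

3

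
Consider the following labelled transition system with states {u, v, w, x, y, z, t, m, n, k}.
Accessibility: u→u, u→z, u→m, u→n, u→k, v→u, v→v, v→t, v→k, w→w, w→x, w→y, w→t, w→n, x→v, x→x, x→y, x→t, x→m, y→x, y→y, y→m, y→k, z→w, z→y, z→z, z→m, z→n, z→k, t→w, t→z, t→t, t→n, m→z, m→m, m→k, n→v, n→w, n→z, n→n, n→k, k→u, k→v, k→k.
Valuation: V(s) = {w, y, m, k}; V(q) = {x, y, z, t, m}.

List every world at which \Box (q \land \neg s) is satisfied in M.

Let φ = \Box (q \land \neg s). Evaluate φ at each world:
  u (successors {u, z, m, n, k}): φ is false.
  v (successors {u, v, t, k}): φ is false.
  w (successors {w, x, y, t, n}): φ is false.
  x (successors {v, x, y, t, m}): φ is false.
  y (successors {x, y, m, k}): φ is false.
  z (successors {w, y, z, m, n, k}): φ is false.
  t (successors {w, z, t, n}): φ is false.
  m (successors {z, m, k}): φ is false.
  n (successors {v, w, z, n, k}): φ is false.
  k (successors {u, v, k}): φ is false.
For instance, at u:
  At u: \Box (q \land \neg s) requires q \land \neg s at every successor {u, z, m, n, k}.
    q \land \neg s fails at u, so \Box (q \land \neg s) is false at u.
Satisfying worlds: none.

none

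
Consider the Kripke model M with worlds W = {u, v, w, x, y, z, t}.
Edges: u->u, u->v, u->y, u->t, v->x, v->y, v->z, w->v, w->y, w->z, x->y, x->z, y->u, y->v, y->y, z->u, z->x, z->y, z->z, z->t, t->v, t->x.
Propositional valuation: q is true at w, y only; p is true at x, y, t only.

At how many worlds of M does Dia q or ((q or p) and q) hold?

Let φ = Dia q or ((q or p) and q). Evaluate φ at each world:
  u (successors {u, v, y, t}): φ is true.
  v (successors {x, y, z}): φ is true.
  w (successors {v, y, z}): φ is true.
  x (successors {y, z}): φ is true.
  y (successors {u, v, y}): φ is true.
  z (successors {u, x, y, z, t}): φ is true.
  t (successors {v, x}): φ is false.
For instance, at w:
  At w: Dia q is true, (q or p) and q is true, so Dia q or ((q or p) and q) is true.
    At w: Dia q requires q at some successor in {v, y, z}.
      q holds at y, so Dia q is true at w.
Satisfying worlds: {u, v, w, x, y, z}

6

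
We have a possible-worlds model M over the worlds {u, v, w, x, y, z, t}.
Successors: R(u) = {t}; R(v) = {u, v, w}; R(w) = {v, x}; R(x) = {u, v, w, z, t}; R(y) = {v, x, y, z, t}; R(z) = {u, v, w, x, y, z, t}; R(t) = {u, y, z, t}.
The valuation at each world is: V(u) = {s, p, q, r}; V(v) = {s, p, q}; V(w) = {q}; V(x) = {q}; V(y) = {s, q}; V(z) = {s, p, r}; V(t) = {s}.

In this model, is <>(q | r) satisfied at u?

No

At u: <>(q | r) requires q | r at some successor in {t}.
  At t: q | r is false.
So <>(q | r) is false at u.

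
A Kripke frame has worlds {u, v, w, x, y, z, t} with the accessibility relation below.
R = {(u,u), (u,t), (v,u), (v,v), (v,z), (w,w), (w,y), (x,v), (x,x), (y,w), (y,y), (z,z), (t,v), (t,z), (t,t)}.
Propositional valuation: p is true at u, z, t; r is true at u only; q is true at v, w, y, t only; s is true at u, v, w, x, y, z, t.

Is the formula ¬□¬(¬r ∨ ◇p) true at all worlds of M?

Let φ = ¬□¬(¬r ∨ ◇p). Evaluate φ at each world:
  u (successors {u, t}): φ is true.
  v (successors {u, v, z}): φ is true.
  w (successors {w, y}): φ is true.
  x (successors {v, x}): φ is true.
  y (successors {w, y}): φ is true.
  z (successors {z}): φ is true.
  t (successors {v, z, t}): φ is true.
For instance, at w:
  At w: □¬(¬r ∨ ◇p) is false, so ¬□¬(¬r ∨ ◇p) is true.
    At w: □¬(¬r ∨ ◇p) requires ¬(¬r ∨ ◇p) at every successor {w, y}.
      ¬(¬r ∨ ◇p) fails at w, so □¬(¬r ∨ ◇p) is false at w.

Yes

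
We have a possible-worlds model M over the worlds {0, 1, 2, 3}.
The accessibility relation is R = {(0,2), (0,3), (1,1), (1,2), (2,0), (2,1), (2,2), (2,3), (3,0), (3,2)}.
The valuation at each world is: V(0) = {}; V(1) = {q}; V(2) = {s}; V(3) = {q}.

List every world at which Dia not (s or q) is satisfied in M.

Let φ = Dia not (s or q). Evaluate φ at each world:
  0 (successors {2, 3}): φ is false.
  1 (successors {1, 2}): φ is false.
  2 (successors {0, 1, 2, 3}): φ is true.
  3 (successors {0, 2}): φ is true.
For instance, at 3:
  At 3: Dia not (s or q) requires not (s or q) at some successor in {0, 2}.
    not (s or q) holds at 0, so Dia not (s or q) is true at 3.
Satisfying worlds: {2, 3}

2, 3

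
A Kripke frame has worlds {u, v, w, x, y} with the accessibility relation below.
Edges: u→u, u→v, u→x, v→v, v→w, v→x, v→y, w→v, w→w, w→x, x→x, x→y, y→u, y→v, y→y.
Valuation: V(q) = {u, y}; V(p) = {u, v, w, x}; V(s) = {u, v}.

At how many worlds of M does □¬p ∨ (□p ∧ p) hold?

Recall that □ψ holds at a world iff ψ holds at every accessible world, and ◇ψ holds iff ψ holds at some accessible world.
Let φ = □¬p ∨ (□p ∧ p). Evaluate φ at each world:
  u (successors {u, v, x}): φ is true.
  v (successors {v, w, x, y}): φ is false.
  w (successors {v, w, x}): φ is true.
  x (successors {x, y}): φ is false.
  y (successors {u, v, y}): φ is false.
For instance, at w:
  At w: □¬p is false, □p ∧ p is true, so □¬p ∨ (□p ∧ p) is true.
    At w: □¬p requires ¬p at every successor {v, w, x}.
      ¬p fails at v, so □¬p is false at w.
    At w: □p is true, p is true, so □p ∧ p is true.
      At w: □p requires p at every successor {v, w, x}.
        At v: p is true.
        At w: p is true.
        At x: p is true.
      So □p is true at w.
Satisfying worlds: {u, w}

2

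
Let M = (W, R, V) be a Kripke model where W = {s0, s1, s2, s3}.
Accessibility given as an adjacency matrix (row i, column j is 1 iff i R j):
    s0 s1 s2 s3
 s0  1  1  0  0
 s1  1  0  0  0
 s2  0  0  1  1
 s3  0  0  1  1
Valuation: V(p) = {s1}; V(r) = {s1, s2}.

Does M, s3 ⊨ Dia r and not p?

Recall that Dia ψ holds at a world iff ψ holds at some accessible world.
At s3: Dia r is true, not p is true, so Dia r and not p is true.
  At s3: Dia r requires r at some successor in {s2, s3}.
    r holds at s2, so Dia r is true at s3.

Yes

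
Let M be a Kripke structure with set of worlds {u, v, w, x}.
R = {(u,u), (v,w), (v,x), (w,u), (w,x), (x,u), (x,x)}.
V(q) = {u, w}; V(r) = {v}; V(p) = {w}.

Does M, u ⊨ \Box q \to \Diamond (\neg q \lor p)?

No

Recall that \Box ψ holds at a world iff ψ holds at every accessible world, and \Diamond ψ holds iff ψ holds at some accessible world.
At u: \Box q is true, \Diamond (\neg q \lor p) is false, so \Box q \to \Diamond (\neg q \lor p) is false.
  At u: \Box q requires q at every successor {u}.
    At u: q is true.
  So \Box q is true at u.
  At u: \Diamond (\neg q \lor p) requires \neg q \lor p at some successor in {u}.
    At u: \neg q \lor p is false.
  So \Diamond (\neg q \lor p) is false at u.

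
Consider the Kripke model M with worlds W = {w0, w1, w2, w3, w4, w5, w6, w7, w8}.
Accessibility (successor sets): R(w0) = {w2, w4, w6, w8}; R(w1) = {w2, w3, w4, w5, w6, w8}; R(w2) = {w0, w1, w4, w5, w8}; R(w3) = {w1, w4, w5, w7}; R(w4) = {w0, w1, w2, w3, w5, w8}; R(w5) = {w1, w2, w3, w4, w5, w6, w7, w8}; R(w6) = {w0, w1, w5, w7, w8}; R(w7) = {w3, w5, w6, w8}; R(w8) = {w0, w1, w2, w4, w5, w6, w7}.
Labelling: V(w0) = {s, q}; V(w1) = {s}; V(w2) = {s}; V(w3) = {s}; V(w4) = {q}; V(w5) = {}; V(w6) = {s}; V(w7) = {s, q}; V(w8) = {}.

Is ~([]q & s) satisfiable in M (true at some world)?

Yes

Let φ = ~([]q & s). Evaluate φ at each world:
  w0 (successors {w2, w4, w6, w8}): φ is true.
  w1 (successors {w2, w3, w4, w5, w6, w8}): φ is true.
  w2 (successors {w0, w1, w4, w5, w8}): φ is true.
  w3 (successors {w1, w4, w5, w7}): φ is true.
  w4 (successors {w0, w1, w2, w3, w5, w8}): φ is true.
  w5 (successors {w1, w2, w3, w4, w5, w6, w7, w8}): φ is true.
  w6 (successors {w0, w1, w5, w7, w8}): φ is true.
  w7 (successors {w3, w5, w6, w8}): φ is true.
  w8 (successors {w0, w1, w2, w4, w5, w6, w7}): φ is true.
Detail at w0 (witness):
  At w0: []q & s is false, so ~([]q & s) is true.
    At w0: []q is false, s is true, so []q & s is false.
      At w0: []q requires q at every successor {w2, w4, w6, w8}.
        q fails at w2, so []q is false at w0.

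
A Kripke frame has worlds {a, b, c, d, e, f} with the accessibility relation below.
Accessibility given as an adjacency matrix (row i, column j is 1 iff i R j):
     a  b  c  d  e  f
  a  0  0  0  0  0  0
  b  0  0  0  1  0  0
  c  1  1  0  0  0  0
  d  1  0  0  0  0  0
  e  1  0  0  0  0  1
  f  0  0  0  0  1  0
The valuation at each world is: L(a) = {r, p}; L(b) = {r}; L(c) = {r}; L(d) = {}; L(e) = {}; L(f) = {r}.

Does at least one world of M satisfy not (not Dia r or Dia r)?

Recall that Dia ψ holds at a world iff ψ holds at some accessible world.
Let φ = not (not Dia r or Dia r). Evaluate φ at each world:
  a (successors ∅): φ is false.
  b (successors {d}): φ is false.
  c (successors {a, b}): φ is false.
  d (successors {a}): φ is false.
  e (successors {a, f}): φ is false.
  f (successors {e}): φ is false.
For instance, at f:
  At f: not Dia r or Dia r is true, so not (not Dia r or Dia r) is false.
    At f: not Dia r is true, Dia r is false, so not Dia r or Dia r is true.
      At f: Dia r is false, so not Dia r is true.
      At f: Dia r requires r at some successor in {e}.
        At e: r is false.
      So Dia r is false at f.

No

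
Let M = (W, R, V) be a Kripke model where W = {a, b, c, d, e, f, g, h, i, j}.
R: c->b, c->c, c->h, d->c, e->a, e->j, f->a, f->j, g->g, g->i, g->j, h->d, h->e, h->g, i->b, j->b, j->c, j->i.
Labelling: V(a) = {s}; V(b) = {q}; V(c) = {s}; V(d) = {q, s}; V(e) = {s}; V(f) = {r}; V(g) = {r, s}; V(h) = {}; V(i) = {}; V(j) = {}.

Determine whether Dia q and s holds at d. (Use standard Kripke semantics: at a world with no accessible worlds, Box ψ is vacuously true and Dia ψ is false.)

At d: Dia q is false, s is true, so Dia q and s is false.
  At d: Dia q requires q at some successor in {c}.
    At c: q is false.
  So Dia q is false at d.

No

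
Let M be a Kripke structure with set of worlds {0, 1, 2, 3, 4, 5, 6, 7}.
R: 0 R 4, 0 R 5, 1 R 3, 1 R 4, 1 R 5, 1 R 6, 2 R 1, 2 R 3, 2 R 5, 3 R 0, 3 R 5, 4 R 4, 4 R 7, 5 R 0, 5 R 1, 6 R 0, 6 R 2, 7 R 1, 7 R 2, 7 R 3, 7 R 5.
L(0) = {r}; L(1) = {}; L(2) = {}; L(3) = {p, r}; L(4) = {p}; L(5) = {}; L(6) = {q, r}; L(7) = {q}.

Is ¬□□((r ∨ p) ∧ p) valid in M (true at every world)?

Let φ = ¬□□((r ∨ p) ∧ p). Evaluate φ at each world:
  0 (successors {4, 5}): φ is true.
  1 (successors {3, 4, 5, 6}): φ is true.
  2 (successors {1, 3, 5}): φ is true.
  3 (successors {0, 5}): φ is true.
  4 (successors {4, 7}): φ is true.
  5 (successors {0, 1}): φ is true.
  6 (successors {0, 2}): φ is true.
  7 (successors {1, 2, 3, 5}): φ is true.
For instance, at 0:
  At 0: □□((r ∨ p) ∧ p) is false, so ¬□□((r ∨ p) ∧ p) is true.
    At 0: □□((r ∨ p) ∧ p) requires □((r ∨ p) ∧ p) at every successor {4, 5}.
      □((r ∨ p) ∧ p) fails at 4, so □□((r ∨ p) ∧ p) is false at 0.

Yes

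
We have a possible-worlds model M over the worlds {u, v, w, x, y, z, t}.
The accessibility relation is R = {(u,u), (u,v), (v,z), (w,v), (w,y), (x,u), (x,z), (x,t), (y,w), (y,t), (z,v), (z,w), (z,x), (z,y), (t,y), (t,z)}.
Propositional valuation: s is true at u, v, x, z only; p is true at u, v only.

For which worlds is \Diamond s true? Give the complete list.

Let φ = \Diamond s. Evaluate φ at each world:
  u (successors {u, v}): φ is true.
  v (successors {z}): φ is true.
  w (successors {v, y}): φ is true.
  x (successors {u, z, t}): φ is true.
  y (successors {w, t}): φ is false.
  z (successors {v, w, x, y}): φ is true.
  t (successors {y, z}): φ is true.
For instance, at y:
  At y: \Diamond s requires s at some successor in {w, t}.
    At w: s is false.
    At t: s is false.
  So \Diamond s is false at y.
Satisfying worlds: {u, v, w, x, z, t}

u, v, w, x, z, t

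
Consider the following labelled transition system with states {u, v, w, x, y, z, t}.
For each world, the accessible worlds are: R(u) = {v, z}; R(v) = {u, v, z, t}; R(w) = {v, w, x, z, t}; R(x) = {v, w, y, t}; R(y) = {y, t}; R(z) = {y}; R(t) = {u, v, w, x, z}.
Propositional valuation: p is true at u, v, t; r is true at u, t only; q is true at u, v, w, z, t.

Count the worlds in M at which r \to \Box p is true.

Let φ = r \to \Box p. Evaluate φ at each world:
  u (successors {v, z}): φ is false.
  v (successors {u, v, z, t}): φ is true.
  w (successors {v, w, x, z, t}): φ is true.
  x (successors {v, w, y, t}): φ is true.
  y (successors {y, t}): φ is true.
  z (successors {y}): φ is true.
  t (successors {u, v, w, x, z}): φ is false.
For instance, at w:
  At w: r is false, \Box p is false, so r \to \Box p is true.
    At w: \Box p requires p at every successor {v, w, x, z, t}.
      p fails at w, so \Box p is false at w.
Satisfying worlds: {v, w, x, y, z}

5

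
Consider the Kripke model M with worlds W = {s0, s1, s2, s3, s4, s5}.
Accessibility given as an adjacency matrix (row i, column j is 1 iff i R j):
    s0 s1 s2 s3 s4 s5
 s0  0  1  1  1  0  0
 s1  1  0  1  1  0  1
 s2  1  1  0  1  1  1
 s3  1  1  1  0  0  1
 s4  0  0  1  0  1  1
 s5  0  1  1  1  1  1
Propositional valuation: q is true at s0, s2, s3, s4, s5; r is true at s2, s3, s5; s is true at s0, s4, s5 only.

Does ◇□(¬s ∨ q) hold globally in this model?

Yes

Let φ = ◇□(¬s ∨ q). Evaluate φ at each world:
  s0 (successors {s1, s2, s3}): φ is true.
  s1 (successors {s0, s2, s3, s5}): φ is true.
  s2 (successors {s0, s1, s3, s4, s5}): φ is true.
  s3 (successors {s0, s1, s2, s5}): φ is true.
  s4 (successors {s2, s4, s5}): φ is true.
  s5 (successors {s1, s2, s3, s4, s5}): φ is true.
For instance, at s1:
  At s1: ◇□(¬s ∨ q) requires □(¬s ∨ q) at some successor in {s0, s2, s3, s5}.
    □(¬s ∨ q) holds at s0, so ◇□(¬s ∨ q) is true at s1.
      At s0: □(¬s ∨ q) requires ¬s ∨ q at every successor {s1, s2, s3}.
        At s1: ¬s ∨ q is true.
        At s2: ¬s ∨ q is true.
        At s3: ¬s ∨ q is true.
      So □(¬s ∨ q) is true at s0.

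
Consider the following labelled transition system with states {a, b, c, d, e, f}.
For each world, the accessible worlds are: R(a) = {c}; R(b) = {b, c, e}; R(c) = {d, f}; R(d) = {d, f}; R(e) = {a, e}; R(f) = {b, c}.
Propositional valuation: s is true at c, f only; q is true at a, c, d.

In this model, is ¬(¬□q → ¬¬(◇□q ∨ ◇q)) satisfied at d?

At d: ¬□q → ¬¬(◇□q ∨ ◇q) is true, so ¬(¬□q → ¬¬(◇□q ∨ ◇q)) is false.
  At d: ¬□q is true, ¬¬(◇□q ∨ ◇q) is true, so ¬□q → ¬¬(◇□q ∨ ◇q) is true.
    At d: □q is false, so ¬□q is true.
      At d: □q requires q at every successor {d, f}.
        q fails at f, so □q is false at d.
    At d: ¬(◇□q ∨ ◇q) is false, so ¬¬(◇□q ∨ ◇q) is true.
      At d: ◇□q ∨ ◇q is true, so ¬(◇□q ∨ ◇q) is false.

No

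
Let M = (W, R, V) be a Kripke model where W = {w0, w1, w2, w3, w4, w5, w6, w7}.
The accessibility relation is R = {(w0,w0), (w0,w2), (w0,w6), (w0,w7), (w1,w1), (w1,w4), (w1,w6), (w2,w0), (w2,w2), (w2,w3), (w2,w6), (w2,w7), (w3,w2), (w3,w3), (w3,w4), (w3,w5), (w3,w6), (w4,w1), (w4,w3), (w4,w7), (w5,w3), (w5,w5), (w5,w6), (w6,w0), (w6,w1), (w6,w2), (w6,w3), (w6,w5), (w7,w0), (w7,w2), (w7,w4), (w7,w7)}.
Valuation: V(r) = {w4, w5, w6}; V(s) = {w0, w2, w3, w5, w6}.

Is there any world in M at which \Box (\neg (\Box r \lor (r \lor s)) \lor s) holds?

Yes

Let φ = \Box (\neg (\Box r \lor (r \lor s)) \lor s). Evaluate φ at each world:
  w0 (successors {w0, w2, w6, w7}): φ is true.
  w1 (successors {w1, w4, w6}): φ is false.
  w2 (successors {w0, w2, w3, w6, w7}): φ is true.
  w3 (successors {w2, w3, w4, w5, w6}): φ is false.
  w4 (successors {w1, w3, w7}): φ is true.
  w5 (successors {w3, w5, w6}): φ is true.
  w6 (successors {w0, w1, w2, w3, w5}): φ is true.
  w7 (successors {w0, w2, w4, w7}): φ is false.
Detail at w0 (witness):
  At w0: \Box (\neg (\Box r \lor (r \lor s)) \lor s) requires \neg (\Box r \lor (r \lor s)) \lor s at every successor {w0, w2, w6, w7}.
    At w0: \neg (\Box r \lor (r \lor s)) \lor s is true.
    At w2: \neg (\Box r \lor (r \lor s)) \lor s is true.
    At w6: \neg (\Box r \lor (r \lor s)) \lor s is true.
    At w7: \neg (\Box r \lor (r \lor s)) \lor s is true.
  So \Box (\neg (\Box r \lor (r \lor s)) \lor s) is true at w0.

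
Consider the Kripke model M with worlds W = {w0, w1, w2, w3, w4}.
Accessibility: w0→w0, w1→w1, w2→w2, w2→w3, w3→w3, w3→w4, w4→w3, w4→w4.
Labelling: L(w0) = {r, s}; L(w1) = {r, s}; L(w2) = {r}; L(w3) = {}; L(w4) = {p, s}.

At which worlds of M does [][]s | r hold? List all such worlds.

w0, w1, w2

Recall that []ψ holds at a world iff ψ holds at every accessible world, and <>ψ holds iff ψ holds at some accessible world.
Let φ = [][]s | r. Evaluate φ at each world:
  w0 (successors {w0}): φ is true.
  w1 (successors {w1}): φ is true.
  w2 (successors {w2, w3}): φ is true.
  w3 (successors {w3, w4}): φ is false.
  w4 (successors {w3, w4}): φ is false.
For instance, at w1:
  At w1: [][]s is true, r is true, so [][]s | r is true.
    At w1: [][]s requires []s at every successor {w1}.
      At w1: []s is true.
    So [][]s is true at w1.
Satisfying worlds: {w0, w1, w2}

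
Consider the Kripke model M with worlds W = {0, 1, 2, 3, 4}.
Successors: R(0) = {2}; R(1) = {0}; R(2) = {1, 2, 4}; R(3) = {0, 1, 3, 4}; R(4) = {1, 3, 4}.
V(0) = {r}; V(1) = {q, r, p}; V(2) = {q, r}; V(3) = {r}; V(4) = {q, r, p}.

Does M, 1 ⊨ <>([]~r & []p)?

At 1: <>([]~r & []p) requires []~r & []p at some successor in {0}.
  At 0: []~r & []p is false.
So <>([]~r & []p) is false at 1.

No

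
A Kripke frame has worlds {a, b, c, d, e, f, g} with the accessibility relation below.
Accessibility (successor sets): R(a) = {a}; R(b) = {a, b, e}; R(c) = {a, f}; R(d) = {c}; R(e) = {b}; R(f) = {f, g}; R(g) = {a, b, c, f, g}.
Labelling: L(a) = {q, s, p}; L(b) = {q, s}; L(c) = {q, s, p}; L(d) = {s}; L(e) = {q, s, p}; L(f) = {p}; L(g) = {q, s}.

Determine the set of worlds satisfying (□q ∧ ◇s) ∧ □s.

a, b, d, e

Let φ = (□q ∧ ◇s) ∧ □s. Evaluate φ at each world:
  a (successors {a}): φ is true.
  b (successors {a, b, e}): φ is true.
  c (successors {a, f}): φ is false.
  d (successors {c}): φ is true.
  e (successors {b}): φ is true.
  f (successors {f, g}): φ is false.
  g (successors {a, b, c, f, g}): φ is false.
For instance, at e:
  At e: □q ∧ ◇s is true, □s is true, so (□q ∧ ◇s) ∧ □s is true.
    At e: □q is true, ◇s is true, so □q ∧ ◇s is true.
      At e: □q requires q at every successor {b}.
        At b: q is true.
      So □q is true at e.
      At e: ◇s requires s at some successor in {b}.
        s holds at b, so ◇s is true at e.
    At e: □s requires s at every successor {b}.
      At b: s is true.
    So □s is true at e.
Satisfying worlds: {a, b, d, e}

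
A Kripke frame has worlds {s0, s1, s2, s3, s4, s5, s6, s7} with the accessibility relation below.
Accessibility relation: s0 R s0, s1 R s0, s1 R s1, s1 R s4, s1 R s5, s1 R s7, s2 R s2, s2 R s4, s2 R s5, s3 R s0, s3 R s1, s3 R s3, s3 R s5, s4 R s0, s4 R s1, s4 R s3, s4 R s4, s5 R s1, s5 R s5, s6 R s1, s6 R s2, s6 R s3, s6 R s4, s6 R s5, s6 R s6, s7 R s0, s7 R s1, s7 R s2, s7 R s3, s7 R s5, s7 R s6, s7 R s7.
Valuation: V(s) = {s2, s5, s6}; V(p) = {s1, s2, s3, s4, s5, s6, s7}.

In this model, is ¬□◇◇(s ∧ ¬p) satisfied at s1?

At s1: □◇◇(s ∧ ¬p) is false, so ¬□◇◇(s ∧ ¬p) is true.
  At s1: □◇◇(s ∧ ¬p) requires ◇◇(s ∧ ¬p) at every successor {s0, s1, s4, s5, s7}.
    ◇◇(s ∧ ¬p) fails at s0, so □◇◇(s ∧ ¬p) is false at s1.
      At s0: ◇◇(s ∧ ¬p) requires ◇(s ∧ ¬p) at some successor in {s0}.
        At s0: ◇(s ∧ ¬p) is false.
      So ◇◇(s ∧ ¬p) is false at s0.

Yes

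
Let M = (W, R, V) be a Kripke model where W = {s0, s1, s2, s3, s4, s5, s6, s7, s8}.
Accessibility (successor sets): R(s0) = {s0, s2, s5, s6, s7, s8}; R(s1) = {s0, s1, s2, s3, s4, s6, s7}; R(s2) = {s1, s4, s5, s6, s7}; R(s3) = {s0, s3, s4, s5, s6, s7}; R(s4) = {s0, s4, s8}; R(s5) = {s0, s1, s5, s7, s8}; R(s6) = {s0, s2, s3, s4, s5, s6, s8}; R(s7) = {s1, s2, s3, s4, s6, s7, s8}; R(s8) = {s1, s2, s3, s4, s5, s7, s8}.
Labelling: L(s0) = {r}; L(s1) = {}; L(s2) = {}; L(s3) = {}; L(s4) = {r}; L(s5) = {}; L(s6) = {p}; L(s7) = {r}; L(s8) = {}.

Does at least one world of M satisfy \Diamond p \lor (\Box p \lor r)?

Yes

Recall that \Box ψ holds at a world iff ψ holds at every accessible world, and \Diamond ψ holds iff ψ holds at some accessible world.
Let φ = \Diamond p \lor (\Box p \lor r). Evaluate φ at each world:
  s0 (successors {s0, s2, s5, s6, s7, s8}): φ is true.
  s1 (successors {s0, s1, s2, s3, s4, s6, s7}): φ is true.
  s2 (successors {s1, s4, s5, s6, s7}): φ is true.
  s3 (successors {s0, s3, s4, s5, s6, s7}): φ is true.
  s4 (successors {s0, s4, s8}): φ is true.
  s5 (successors {s0, s1, s5, s7, s8}): φ is false.
  s6 (successors {s0, s2, s3, s4, s5, s6, s8}): φ is true.
  s7 (successors {s1, s2, s3, s4, s6, s7, s8}): φ is true.
  s8 (successors {s1, s2, s3, s4, s5, s7, s8}): φ is false.
Detail at s0 (witness):
  At s0: \Diamond p is true, \Box p \lor r is true, so \Diamond p \lor (\Box p \lor r) is true.
    At s0: \Diamond p requires p at some successor in {s0, s2, s5, s6, s7, s8}.
      p holds at s6, so \Diamond p is true at s0.
    At s0: \Box p is false, r is true, so \Box p \lor r is true.
      At s0: \Box p requires p at every successor {s0, s2, s5, s6, s7, s8}.
        p fails at s0, so \Box p is false at s0.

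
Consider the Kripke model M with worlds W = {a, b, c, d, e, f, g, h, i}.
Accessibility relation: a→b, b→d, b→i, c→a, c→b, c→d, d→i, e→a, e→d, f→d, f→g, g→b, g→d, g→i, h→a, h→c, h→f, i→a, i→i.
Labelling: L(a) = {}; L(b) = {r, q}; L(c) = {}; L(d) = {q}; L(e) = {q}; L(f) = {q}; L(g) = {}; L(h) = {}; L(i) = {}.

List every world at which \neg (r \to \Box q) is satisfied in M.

Recall that \Box ψ holds at a world iff ψ holds at every accessible world, and \Diamond ψ holds iff ψ holds at some accessible world.
Let φ = \neg (r \to \Box q). Evaluate φ at each world:
  a (successors {b}): φ is false.
  b (successors {d, i}): φ is true.
  c (successors {a, b, d}): φ is false.
  d (successors {i}): φ is false.
  e (successors {a, d}): φ is false.
  f (successors {d, g}): φ is false.
  g (successors {b, d, i}): φ is false.
  h (successors {a, c, f}): φ is false.
  i (successors {a, i}): φ is false.
For instance, at b:
  At b: r \to \Box q is false, so \neg (r \to \Box q) is true.
    At b: r is true, \Box q is false, so r \to \Box q is false.
      At b: \Box q requires q at every successor {d, i}.
        q fails at i, so \Box q is false at b.
Satisfying worlds: {b}

b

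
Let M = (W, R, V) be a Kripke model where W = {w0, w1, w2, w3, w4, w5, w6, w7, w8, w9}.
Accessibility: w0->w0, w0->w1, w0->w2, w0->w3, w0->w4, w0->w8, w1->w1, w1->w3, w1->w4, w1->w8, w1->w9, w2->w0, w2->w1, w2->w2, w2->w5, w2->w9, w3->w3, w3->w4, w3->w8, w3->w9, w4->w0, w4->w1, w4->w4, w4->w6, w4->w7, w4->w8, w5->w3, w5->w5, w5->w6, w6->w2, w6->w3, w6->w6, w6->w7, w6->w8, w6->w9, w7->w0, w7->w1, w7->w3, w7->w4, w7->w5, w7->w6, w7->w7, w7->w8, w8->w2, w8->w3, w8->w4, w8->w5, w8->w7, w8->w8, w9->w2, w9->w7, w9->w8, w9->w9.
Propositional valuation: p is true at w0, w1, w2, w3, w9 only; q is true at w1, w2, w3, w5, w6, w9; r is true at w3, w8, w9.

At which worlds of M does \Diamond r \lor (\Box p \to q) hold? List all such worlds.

w0, w1, w2, w3, w4, w5, w6, w7, w8, w9

Recall that \Box ψ holds at a world iff ψ holds at every accessible world, and \Diamond ψ holds iff ψ holds at some accessible world.
Let φ = \Diamond r \lor (\Box p \to q). Evaluate φ at each world:
  w0 (successors {w0, w1, w2, w3, w4, w8}): φ is true.
  w1 (successors {w1, w3, w4, w8, w9}): φ is true.
  w2 (successors {w0, w1, w2, w5, w9}): φ is true.
  w3 (successors {w3, w4, w8, w9}): φ is true.
  w4 (successors {w0, w1, w4, w6, w7, w8}): φ is true.
  w5 (successors {w3, w5, w6}): φ is true.
  w6 (successors {w2, w3, w6, w7, w8, w9}): φ is true.
  w7 (successors {w0, w1, w3, w4, w5, w6, w7, w8}): φ is true.
  w8 (successors {w2, w3, w4, w5, w7, w8}): φ is true.
  w9 (successors {w2, w7, w8, w9}): φ is true.
For instance, at w0:
  At w0: \Diamond r is true, \Box p \to q is true, so \Diamond r \lor (\Box p \to q) is true.
    At w0: \Diamond r requires r at some successor in {w0, w1, w2, w3, w4, w8}.
      r holds at w3, so \Diamond r is true at w0.
    At w0: \Box p is false, q is false, so \Box p \to q is true.
      At w0: \Box p requires p at every successor {w0, w1, w2, w3, w4, w8}.
        p fails at w4, so \Box p is false at w0.
Satisfying worlds: {w0, w1, w2, w3, w4, w5, w6, w7, w8, w9}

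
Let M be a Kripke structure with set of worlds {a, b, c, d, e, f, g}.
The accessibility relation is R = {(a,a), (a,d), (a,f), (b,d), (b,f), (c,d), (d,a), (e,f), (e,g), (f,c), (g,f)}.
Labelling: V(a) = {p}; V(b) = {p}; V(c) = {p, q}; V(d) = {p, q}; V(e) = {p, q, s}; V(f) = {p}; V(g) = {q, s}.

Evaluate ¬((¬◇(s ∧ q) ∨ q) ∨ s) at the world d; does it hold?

No

At d: (¬◇(s ∧ q) ∨ q) ∨ s is true, so ¬((¬◇(s ∧ q) ∨ q) ∨ s) is false.
  At d: ¬◇(s ∧ q) ∨ q is true, s is false, so (¬◇(s ∧ q) ∨ q) ∨ s is true.
    At d: ¬◇(s ∧ q) is true, q is true, so ¬◇(s ∧ q) ∨ q is true.
      At d: ◇(s ∧ q) is false, so ¬◇(s ∧ q) is true.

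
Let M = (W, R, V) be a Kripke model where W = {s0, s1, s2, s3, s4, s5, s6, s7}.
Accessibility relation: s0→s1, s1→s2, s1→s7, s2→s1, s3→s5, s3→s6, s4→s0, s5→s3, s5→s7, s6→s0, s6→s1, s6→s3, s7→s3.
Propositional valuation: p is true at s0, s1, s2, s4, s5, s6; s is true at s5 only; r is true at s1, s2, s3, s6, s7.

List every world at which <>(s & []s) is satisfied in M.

Let φ = <>(s & []s). Evaluate φ at each world:
  s0 (successors {s1}): φ is false.
  s1 (successors {s2, s7}): φ is false.
  s2 (successors {s1}): φ is false.
  s3 (successors {s5, s6}): φ is false.
  s4 (successors {s0}): φ is false.
  s5 (successors {s3, s7}): φ is false.
  s6 (successors {s0, s1, s3}): φ is false.
  s7 (successors {s3}): φ is false.
For instance, at s0:
  At s0: <>(s & []s) requires s & []s at some successor in {s1}.
    At s1: s & []s is false.
  So <>(s & []s) is false at s0.
Satisfying worlds: none.

none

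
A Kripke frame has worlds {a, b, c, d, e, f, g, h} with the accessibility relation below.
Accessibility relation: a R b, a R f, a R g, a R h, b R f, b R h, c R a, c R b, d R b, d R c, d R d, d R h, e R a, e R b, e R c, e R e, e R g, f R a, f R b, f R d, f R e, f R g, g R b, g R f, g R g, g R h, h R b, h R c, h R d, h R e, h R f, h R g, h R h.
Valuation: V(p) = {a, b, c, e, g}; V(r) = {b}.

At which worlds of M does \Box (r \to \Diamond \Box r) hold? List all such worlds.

Let φ = \Box (r \to \Diamond \Box r). Evaluate φ at each world:
  a (successors {b, f, g, h}): φ is false.
  b (successors {f, h}): φ is true.
  c (successors {a, b}): φ is false.
  d (successors {b, c, d, h}): φ is false.
  e (successors {a, b, c, e, g}): φ is false.
  f (successors {a, b, d, e, g}): φ is false.
  g (successors {b, f, g, h}): φ is false.
  h (successors {b, c, d, e, f, g, h}): φ is false.
For instance, at f:
  At f: \Box (r \to \Diamond \Box r) requires r \to \Diamond \Box r at every successor {a, b, d, e, g}.
    r \to \Diamond \Box r fails at b, so \Box (r \to \Diamond \Box r) is false at f.
      At b: r is true, \Diamond \Box r is false, so r \to \Diamond \Box r is false.
Satisfying worlds: {b}

b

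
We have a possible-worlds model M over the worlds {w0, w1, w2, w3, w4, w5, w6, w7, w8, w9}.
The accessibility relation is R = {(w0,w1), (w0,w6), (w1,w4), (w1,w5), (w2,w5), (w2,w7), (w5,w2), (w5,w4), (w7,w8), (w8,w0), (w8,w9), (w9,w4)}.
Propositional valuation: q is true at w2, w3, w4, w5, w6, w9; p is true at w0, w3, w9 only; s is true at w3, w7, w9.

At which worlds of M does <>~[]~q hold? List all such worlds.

Let φ = <>~[]~q. Evaluate φ at each world:
  w0 (successors {w1, w6}): φ is true.
  w1 (successors {w4, w5}): φ is true.
  w2 (successors {w5, w7}): φ is true.
  w3 (successors ∅): φ is false.
  w4 (successors ∅): φ is false.
  w5 (successors {w2, w4}): φ is true.
  w6 (successors ∅): φ is false.
  w7 (successors {w8}): φ is true.
  w8 (successors {w0, w9}): φ is true.
  w9 (successors {w4}): φ is false.
For instance, at w5:
  At w5: <>~[]~q requires ~[]~q at some successor in {w2, w4}.
    ~[]~q holds at w2, so <>~[]~q is true at w5.
      At w2: []~q is false, so ~[]~q is true.
Satisfying worlds: {w0, w1, w2, w5, w7, w8}

w0, w1, w2, w5, w7, w8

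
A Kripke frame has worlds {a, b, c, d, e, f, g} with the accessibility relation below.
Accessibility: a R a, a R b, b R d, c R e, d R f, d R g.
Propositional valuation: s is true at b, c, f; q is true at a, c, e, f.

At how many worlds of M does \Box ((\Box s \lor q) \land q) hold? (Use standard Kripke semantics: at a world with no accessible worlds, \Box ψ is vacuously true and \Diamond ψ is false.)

Let φ = \Box ((\Box s \lor q) \land q). Evaluate φ at each world:
  a (successors {a, b}): φ is false.
  b (successors {d}): φ is false.
  c (successors {e}): φ is true.
  d (successors {f, g}): φ is false.
  e (successors ∅): φ is true.
  f (successors ∅): φ is true.
  g (successors ∅): φ is true.
For instance, at a:
  At a: \Box ((\Box s \lor q) \land q) requires (\Box s \lor q) \land q at every successor {a, b}.
    (\Box s \lor q) \land q fails at b, so \Box ((\Box s \lor q) \land q) is false at a.
      At b: \Box s \lor q is false, q is false, so (\Box s \lor q) \land q is false.
Satisfying worlds: {c, e, f, g}

4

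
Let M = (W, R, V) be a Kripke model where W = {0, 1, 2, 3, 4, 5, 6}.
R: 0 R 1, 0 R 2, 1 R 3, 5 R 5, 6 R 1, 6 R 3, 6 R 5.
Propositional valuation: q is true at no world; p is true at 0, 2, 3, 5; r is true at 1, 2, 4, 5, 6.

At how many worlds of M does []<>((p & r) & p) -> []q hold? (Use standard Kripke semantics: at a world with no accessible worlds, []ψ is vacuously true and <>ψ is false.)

6

Let φ = []<>((p & r) & p) -> []q. Evaluate φ at each world:
  0 (successors {1, 2}): φ is true.
  1 (successors {3}): φ is true.
  2 (successors ∅): φ is true.
  3 (successors ∅): φ is true.
  4 (successors ∅): φ is true.
  5 (successors {5}): φ is false.
  6 (successors {1, 3, 5}): φ is true.
For instance, at 0:
  At 0: []<>((p & r) & p) is false, []q is false, so []<>((p & r) & p) -> []q is true.
    At 0: []<>((p & r) & p) requires <>((p & r) & p) at every successor {1, 2}.
      <>((p & r) & p) fails at 1, so []<>((p & r) & p) is false at 0.
    At 0: []q requires q at every successor {1, 2}.
      q fails at 1, so []q is false at 0.
Satisfying worlds: {0, 1, 2, 3, 4, 6}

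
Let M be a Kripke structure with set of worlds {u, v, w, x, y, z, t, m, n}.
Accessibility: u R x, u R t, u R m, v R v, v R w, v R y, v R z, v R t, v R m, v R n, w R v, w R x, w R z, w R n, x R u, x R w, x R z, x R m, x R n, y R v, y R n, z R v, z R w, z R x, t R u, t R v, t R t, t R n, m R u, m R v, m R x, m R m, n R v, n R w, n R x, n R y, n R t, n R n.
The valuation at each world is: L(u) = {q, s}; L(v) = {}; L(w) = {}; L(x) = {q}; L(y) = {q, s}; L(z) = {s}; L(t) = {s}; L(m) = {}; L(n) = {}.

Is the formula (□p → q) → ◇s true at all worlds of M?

No

Let φ = (□p → q) → ◇s. Evaluate φ at each world:
  u (successors {x, t, m}): φ is true.
  v (successors {v, w, y, z, t, m, n}): φ is true.
  w (successors {v, x, z, n}): φ is true.
  x (successors {u, w, z, m, n}): φ is true.
  y (successors {v, n}): φ is false.
  z (successors {v, w, x}): φ is false.
  t (successors {u, v, t, n}): φ is true.
  m (successors {u, v, x, m}): φ is true.
  n (successors {v, w, x, y, t, n}): φ is true.
Detail at y (counterexample):
  At y: □p → q is true, ◇s is false, so (□p → q) → ◇s is false.
    At y: □p is false, q is true, so □p → q is true.
      At y: □p requires p at every successor {v, n}.
        p fails at v, so □p is false at y.
    At y: ◇s requires s at some successor in {v, n}.
      At v: s is false.
      At n: s is false.
    So ◇s is false at y.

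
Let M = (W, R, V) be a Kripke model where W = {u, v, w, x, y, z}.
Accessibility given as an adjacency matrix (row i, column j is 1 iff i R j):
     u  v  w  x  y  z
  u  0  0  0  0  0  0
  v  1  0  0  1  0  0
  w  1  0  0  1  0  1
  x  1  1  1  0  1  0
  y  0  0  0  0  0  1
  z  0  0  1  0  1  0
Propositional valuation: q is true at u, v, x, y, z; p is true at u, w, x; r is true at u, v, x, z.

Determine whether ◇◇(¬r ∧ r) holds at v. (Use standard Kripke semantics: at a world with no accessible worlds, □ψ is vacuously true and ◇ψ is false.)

Recall that ◇ψ holds at a world iff ψ holds at some accessible world.
At v: ◇◇(¬r ∧ r) requires ◇(¬r ∧ r) at some successor in {u, x}.
  At u: ◇(¬r ∧ r) is false.
  At x: ◇(¬r ∧ r) is false.
So ◇◇(¬r ∧ r) is false at v.

No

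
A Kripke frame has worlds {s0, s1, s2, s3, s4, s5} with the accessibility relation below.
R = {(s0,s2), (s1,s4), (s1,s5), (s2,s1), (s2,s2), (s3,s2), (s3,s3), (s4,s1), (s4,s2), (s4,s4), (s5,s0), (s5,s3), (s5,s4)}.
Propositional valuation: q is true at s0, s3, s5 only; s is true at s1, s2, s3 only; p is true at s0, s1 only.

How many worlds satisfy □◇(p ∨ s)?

4

Let φ = □◇(p ∨ s). Evaluate φ at each world:
  s0 (successors {s2}): φ is true.
  s1 (successors {s4, s5}): φ is true.
  s2 (successors {s1, s2}): φ is false.
  s3 (successors {s2, s3}): φ is true.
  s4 (successors {s1, s2, s4}): φ is false.
  s5 (successors {s0, s3, s4}): φ is true.
For instance, at s4:
  At s4: □◇(p ∨ s) requires ◇(p ∨ s) at every successor {s1, s2, s4}.
    ◇(p ∨ s) fails at s1, so □◇(p ∨ s) is false at s4.
      At s1: ◇(p ∨ s) requires p ∨ s at some successor in {s4, s5}.
        At s4: p ∨ s is false.
        At s5: p ∨ s is false.
      So ◇(p ∨ s) is false at s1.
Satisfying worlds: {s0, s1, s3, s5}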